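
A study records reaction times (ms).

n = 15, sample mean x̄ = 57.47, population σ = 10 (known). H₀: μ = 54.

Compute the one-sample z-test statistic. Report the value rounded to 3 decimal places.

SE = σ/√n = 10/√15 = 2.5820
z = (x̄−μ₀)/SE = (57.47−54)/2.5820 = 1.3439

test statistic = 1.344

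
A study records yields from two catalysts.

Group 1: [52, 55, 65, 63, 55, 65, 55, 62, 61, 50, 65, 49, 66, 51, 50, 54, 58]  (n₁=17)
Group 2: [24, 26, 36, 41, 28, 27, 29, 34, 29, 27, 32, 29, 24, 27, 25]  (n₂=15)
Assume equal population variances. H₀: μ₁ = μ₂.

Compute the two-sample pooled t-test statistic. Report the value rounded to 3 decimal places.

x̄₁=57.412, s₁=6.083, n₁=17
x̄₂=29.200, s₂=4.739, n₂=15
s_p² = [16·6.083² + 14·4.739²]/30 = 30.2173
SE = √(s_p²·(1/17+1/15)) = 1.9473
t = (57.412−29.200)/1.9473 = 14.4876
df = 30

test statistic = 14.488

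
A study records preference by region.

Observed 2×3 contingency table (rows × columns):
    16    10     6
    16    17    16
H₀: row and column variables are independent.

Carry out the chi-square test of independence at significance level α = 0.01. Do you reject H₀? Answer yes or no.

reject H₀: no

Row totals [32, 49], col totals [32, 27, 22], n=81
χ² = (16−12.64)²/12.64 + (10−10.67)²/10.67 + (6−8.69)²/8.69 + (16−19.36)²/19.36 + (17−16.33)²/16.33 + (16−13.31)²/13.31 = 2.9210
df = 2
p-value (upper-tail) = 0.23212
At α=0.01: p ≥ α → fail to reject H₀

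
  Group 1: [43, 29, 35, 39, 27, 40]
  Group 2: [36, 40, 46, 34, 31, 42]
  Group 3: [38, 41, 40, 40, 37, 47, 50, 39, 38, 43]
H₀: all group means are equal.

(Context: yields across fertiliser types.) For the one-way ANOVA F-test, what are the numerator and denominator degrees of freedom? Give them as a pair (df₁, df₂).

degrees of freedom = [2, 19]

k = 3 groups, N = 22 total
df = (k−1, N−k) = (3−1, 22−3) = (2, 19)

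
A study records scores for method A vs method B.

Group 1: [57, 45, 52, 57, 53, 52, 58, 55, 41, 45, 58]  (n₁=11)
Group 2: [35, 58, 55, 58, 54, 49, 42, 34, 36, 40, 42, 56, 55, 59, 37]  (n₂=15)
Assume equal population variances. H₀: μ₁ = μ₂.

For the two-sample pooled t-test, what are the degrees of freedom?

df = n₁ + n₂ − 2 = 11 + 15 − 2 = 24

degrees of freedom = 24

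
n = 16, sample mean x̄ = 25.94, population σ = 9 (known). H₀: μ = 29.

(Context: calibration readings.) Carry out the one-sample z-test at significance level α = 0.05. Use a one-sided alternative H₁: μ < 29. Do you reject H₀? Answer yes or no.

SE = σ/√n = 9/√16 = 2.2500
z = (x̄−μ₀)/SE = (25.94−29)/2.2500 = -1.3600
p-value (one-sided, H₁ less) = 0.08691
At α=0.05: p ≥ α → fail to reject H₀

reject H₀: no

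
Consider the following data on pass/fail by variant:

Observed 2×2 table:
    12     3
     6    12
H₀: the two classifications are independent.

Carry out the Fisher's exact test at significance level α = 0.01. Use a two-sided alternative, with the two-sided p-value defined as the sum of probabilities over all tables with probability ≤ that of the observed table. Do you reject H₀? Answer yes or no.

Margins: r₁=15, r₂=18, c₁=18, c₂=15, n=33
p_obs = C(15,12)·C(18,6)/C(33,18); sum pmf over tables with pmf ≤ p_obs
p-value (two-sided) = 0.01346
At α=0.01: p ≥ α → fail to reject H₀

reject H₀: no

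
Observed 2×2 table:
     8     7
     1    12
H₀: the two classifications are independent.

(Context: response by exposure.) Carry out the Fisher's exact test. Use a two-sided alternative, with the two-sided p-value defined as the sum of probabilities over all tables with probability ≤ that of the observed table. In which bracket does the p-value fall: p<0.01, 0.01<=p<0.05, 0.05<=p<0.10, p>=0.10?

Margins: r₁=15, r₂=13, c₁=9, c₂=19, n=28
p_obs = C(15,8)·C(13,1)/C(28,9); sum pmf over tables with pmf ≤ p_obs
p-value (two-sided) = 0.01573
→ bracket: 0.01<=p<0.05

p-value bracket: 0.01<=p<0.05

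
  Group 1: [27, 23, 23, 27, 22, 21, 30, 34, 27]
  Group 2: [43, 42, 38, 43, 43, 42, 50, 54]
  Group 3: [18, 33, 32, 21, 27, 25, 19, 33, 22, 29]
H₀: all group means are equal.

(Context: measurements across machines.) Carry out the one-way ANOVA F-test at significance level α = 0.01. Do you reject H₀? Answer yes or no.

Group means [26.00, 44.38, 25.90], grand mean 31.407
SSB = Σnᵢ(x̄ᵢ−x̄)² = 1911.744; SSW = ΣΣ(x−x̄ᵢ)² = 622.775
MSB = 1911.744/2 = 955.8718; MSW = 622.775/24 = 25.9490
F = MSB/MSW = 36.8366
df = (2, 24)
p-value (upper-tail) = 0.00000
At α=0.01: p < α → reject H₀

reject H₀: yes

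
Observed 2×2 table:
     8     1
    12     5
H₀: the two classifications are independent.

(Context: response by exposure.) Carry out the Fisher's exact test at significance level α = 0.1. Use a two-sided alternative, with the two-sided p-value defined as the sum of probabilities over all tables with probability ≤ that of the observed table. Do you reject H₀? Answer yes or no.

reject H₀: no

Margins: r₁=9, r₂=17, c₁=20, c₂=6, n=26
p_obs = C(9,8)·C(17,12)/C(26,20); sum pmf over tables with pmf ≤ p_obs
p-value (two-sided) = 0.37975
At α=0.1: p ≥ α → fail to reject H₀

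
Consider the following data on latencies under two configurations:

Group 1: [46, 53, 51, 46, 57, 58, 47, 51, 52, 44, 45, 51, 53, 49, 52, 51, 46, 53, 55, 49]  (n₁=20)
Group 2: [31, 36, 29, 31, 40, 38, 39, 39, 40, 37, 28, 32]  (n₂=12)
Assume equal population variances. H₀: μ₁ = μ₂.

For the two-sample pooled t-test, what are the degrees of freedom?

df = n₁ + n₂ − 2 = 20 + 12 − 2 = 30

degrees of freedom = 30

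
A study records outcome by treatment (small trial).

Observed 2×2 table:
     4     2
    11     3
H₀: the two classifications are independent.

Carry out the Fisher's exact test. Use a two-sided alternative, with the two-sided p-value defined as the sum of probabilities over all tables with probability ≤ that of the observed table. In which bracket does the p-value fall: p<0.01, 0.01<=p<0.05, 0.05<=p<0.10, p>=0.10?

p-value bracket: p>=0.10

Margins: r₁=6, r₂=14, c₁=15, c₂=5, n=20
p_obs = C(6,4)·C(14,11)/C(20,15); sum pmf over tables with pmf ≤ p_obs
p-value (two-sided) = 0.61262
→ bracket: p>=0.10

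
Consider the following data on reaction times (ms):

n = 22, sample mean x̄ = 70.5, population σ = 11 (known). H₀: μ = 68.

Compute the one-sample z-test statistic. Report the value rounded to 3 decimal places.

test statistic = 1.066

SE = σ/√n = 11/√22 = 2.3452
z = (x̄−μ₀)/SE = (70.5−68)/2.3452 = 1.0660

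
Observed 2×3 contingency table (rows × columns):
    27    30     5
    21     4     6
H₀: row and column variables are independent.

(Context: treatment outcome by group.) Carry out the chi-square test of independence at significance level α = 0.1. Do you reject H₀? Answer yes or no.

Row totals [62, 31], col totals [48, 34, 11], n=93
χ² = (27−32.00)²/32.00 + (30−22.67)²/22.67 + (5−7.33)²/7.33 + (21−16.00)²/16.00 + (4−11.33)²/11.33 + (6−3.67)²/3.67 = 11.6887
df = 2
p-value (upper-tail) = 0.00290
At α=0.1: p < α → reject H₀

reject H₀: yes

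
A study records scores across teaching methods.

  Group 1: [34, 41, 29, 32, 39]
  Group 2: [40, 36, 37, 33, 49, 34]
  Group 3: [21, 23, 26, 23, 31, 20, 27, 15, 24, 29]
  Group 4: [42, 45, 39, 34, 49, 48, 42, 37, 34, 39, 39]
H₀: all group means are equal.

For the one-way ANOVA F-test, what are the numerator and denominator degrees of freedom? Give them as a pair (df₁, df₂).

k = 4 groups, N = 32 total
df = (k−1, N−k) = (4−1, 32−4) = (3, 28)

degrees of freedom = [3, 28]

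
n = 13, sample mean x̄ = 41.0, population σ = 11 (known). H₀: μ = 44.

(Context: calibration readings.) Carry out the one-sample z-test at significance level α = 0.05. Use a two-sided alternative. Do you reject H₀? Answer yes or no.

reject H₀: no

SE = σ/√n = 11/√13 = 3.0509
z = (x̄−μ₀)/SE = (41.0−44)/3.0509 = -0.9833
p-value (two-sided) = 0.32544
At α=0.05: p ≥ α → fail to reject H₀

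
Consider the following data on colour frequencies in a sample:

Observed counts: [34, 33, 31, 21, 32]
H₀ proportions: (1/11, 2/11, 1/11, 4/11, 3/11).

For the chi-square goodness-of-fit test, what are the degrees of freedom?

degrees of freedom = 4

df = k − 1 = 5 − 1 = 4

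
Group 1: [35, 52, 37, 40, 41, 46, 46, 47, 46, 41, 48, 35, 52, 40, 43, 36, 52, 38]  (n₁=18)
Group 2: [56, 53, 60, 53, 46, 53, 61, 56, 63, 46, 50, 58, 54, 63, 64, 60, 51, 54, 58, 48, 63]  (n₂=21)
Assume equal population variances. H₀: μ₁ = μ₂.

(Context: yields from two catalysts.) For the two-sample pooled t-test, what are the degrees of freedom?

df = n₁ + n₂ − 2 = 18 + 21 − 2 = 37

degrees of freedom = 37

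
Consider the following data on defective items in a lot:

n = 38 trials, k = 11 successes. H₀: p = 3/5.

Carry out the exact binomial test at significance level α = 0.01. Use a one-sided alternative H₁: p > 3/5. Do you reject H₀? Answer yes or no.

Exact binomial: n=38, k=11, p₀=3/5=0.6000
P(X≥11) from Σ C(n,i)·p₀^i·(1−p₀)^(n−i)
p-value (one-sided, H₁ greater) = 0.99997
At α=0.01: p ≥ α → fail to reject H₀

reject H₀: no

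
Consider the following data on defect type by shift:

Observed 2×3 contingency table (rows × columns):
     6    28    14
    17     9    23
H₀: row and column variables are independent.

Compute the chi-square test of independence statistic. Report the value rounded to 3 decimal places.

Row totals [48, 49], col totals [23, 37, 37], n=97
χ² = (6−11.38)²/11.38 + (28−18.31)²/18.31 + (14−18.31)²/18.31 + (17−11.62)²/11.62 + (9−18.69)²/18.69 + (23−18.69)²/18.69 = 17.1983
df = 2

test statistic = 17.198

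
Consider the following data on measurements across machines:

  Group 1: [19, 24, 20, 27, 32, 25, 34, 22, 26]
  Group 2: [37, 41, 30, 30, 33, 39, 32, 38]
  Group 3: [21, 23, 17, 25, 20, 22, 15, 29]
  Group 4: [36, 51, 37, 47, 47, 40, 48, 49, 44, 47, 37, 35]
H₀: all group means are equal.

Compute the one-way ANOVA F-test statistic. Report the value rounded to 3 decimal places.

Group means [25.44, 35.00, 21.50, 43.17], grand mean 32.405
SSB = Σnᵢ(x̄ᵢ−x̄)² = 2831.030; SSW = ΣΣ(x−x̄ᵢ)² = 835.889
MSB = 2831.030/3 = 943.6767; MSW = 835.889/33 = 25.3300
F = MSB/MSW = 37.2553
df = (3, 33)

test statistic = 37.255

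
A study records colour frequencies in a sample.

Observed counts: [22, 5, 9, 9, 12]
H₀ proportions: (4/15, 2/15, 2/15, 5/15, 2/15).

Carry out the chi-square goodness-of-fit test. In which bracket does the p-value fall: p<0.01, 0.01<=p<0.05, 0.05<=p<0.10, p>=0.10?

n = 57; E_i = n·p_i = [15.20, 7.60, 7.60, 19.00, 7.60]
χ² = (22−15.20)²/15.20 + (5−7.60)²/7.60 + (9−7.60)²/7.60 + (9−19.00)²/19.00 + (12−7.60)²/7.60 = 12.0000
df = 4
p-value (upper-tail) = 0.01735
→ bracket: 0.01<=p<0.05

p-value bracket: 0.01<=p<0.05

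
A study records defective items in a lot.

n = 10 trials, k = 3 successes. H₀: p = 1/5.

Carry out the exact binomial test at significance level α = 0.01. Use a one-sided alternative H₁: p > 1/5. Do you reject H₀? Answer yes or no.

reject H₀: no

Exact binomial: n=10, k=3, p₀=1/5=0.2000
P(X≥3) from Σ C(n,i)·p₀^i·(1−p₀)^(n−i)
p-value (one-sided, H₁ greater) = 0.32220
At α=0.01: p ≥ α → fail to reject H₀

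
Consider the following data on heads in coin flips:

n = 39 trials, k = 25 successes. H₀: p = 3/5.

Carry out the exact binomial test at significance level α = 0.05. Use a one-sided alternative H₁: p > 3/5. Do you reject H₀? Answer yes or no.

reject H₀: no

Exact binomial: n=39, k=25, p₀=3/5=0.6000
P(X≥25) from Σ C(n,i)·p₀^i·(1−p₀)^(n−i)
p-value (one-sided, H₁ greater) = 0.36347
At α=0.05: p ≥ α → fail to reject H₀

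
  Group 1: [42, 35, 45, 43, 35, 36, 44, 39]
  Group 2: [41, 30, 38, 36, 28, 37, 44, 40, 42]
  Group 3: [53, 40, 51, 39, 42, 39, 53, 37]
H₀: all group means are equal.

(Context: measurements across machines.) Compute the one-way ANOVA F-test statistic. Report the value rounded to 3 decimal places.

Group means [39.88, 37.33, 44.25], grand mean 40.360
SSB = Σnᵢ(x̄ᵢ−x̄)² = 205.385; SSW = ΣΣ(x−x̄ᵢ)² = 680.375
MSB = 205.385/2 = 102.6925; MSW = 680.375/22 = 30.9261
F = MSB/MSW = 3.3206
df = (2, 22)

test statistic = 3.321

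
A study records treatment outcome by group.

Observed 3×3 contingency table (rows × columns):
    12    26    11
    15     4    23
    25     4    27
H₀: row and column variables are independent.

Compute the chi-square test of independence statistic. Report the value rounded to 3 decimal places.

Row totals [49, 42, 56], col totals [52, 34, 61], n=147
χ² = (12−17.33)²/17.33 + (26−11.33)²/11.33 + (11−20.33)²/20.33 + (15−14.86)²/14.86 + (4−9.71)²/9.71 + (23−17.43)²/17.43 + (25−19.81)²/19.81 + (4−12.95)²/12.95 + (27−23.24)²/23.24 = 38.2060
df = 4

test statistic = 38.206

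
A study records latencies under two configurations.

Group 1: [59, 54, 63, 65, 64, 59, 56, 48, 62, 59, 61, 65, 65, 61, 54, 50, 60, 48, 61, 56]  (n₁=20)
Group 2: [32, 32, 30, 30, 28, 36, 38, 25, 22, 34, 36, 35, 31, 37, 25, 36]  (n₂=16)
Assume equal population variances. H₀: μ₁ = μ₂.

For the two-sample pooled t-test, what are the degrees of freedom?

df = n₁ + n₂ − 2 = 20 + 16 − 2 = 34

degrees of freedom = 34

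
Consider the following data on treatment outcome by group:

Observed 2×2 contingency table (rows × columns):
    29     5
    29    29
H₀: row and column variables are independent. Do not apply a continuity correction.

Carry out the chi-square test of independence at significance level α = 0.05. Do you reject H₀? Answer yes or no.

Row totals [34, 58], col totals [58, 34], n=92
χ² = (29−21.43)²/21.43 + (5−12.57)²/12.57 + (29−36.57)²/36.57 + (29−21.43)²/21.43 = 11.4602
df = 1
p-value (upper-tail) = 0.00071
At α=0.05: p < α → reject H₀

reject H₀: yes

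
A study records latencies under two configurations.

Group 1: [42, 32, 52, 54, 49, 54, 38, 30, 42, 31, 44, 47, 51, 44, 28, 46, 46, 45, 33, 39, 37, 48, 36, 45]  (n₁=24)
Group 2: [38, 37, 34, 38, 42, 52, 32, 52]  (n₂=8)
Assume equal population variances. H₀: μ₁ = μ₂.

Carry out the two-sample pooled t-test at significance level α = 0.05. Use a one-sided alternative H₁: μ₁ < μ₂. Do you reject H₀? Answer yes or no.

x̄₁=42.208, s₁=7.701, n₁=24
x̄₂=40.625, s₂=7.615, n₂=8
s_p² = [23·7.701² + 7·7.615²]/30 = 58.9944
SE = √(s_p²·(1/24+1/8)) = 3.1357
t = (42.208−40.625)/3.1357 = 0.5049
df = 30
p-value (one-sided, H₁ less) = 0.69136
At α=0.05: p ≥ α → fail to reject H₀

reject H₀: no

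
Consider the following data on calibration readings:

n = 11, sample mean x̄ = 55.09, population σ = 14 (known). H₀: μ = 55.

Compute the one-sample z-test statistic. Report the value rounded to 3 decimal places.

test statistic = 0.021

SE = σ/√n = 14/√11 = 4.2212
z = (x̄−μ₀)/SE = (55.09−55)/4.2212 = 0.0213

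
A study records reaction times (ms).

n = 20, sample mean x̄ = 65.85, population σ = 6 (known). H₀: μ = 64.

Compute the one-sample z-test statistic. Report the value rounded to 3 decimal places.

SE = σ/√n = 6/√20 = 1.3416
z = (x̄−μ₀)/SE = (65.85−64)/1.3416 = 1.3789

test statistic = 1.379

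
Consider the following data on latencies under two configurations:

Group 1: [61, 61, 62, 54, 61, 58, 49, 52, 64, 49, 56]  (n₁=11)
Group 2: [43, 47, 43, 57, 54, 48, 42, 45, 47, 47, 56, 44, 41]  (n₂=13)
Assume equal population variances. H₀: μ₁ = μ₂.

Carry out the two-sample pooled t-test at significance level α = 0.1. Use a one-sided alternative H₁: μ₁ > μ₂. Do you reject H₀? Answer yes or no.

x̄₁=57.000, s₁=5.348, n₁=11
x̄₂=47.231, s₂=5.294, n₂=13
s_p² = [10·5.348² + 12·5.294²]/22 = 28.2867
SE = √(s_p²·(1/11+1/13)) = 2.1789
t = (57.000−47.231)/2.1789 = 4.4836
df = 22
p-value (one-sided, H₁ greater) = 0.00009
At α=0.1: p < α → reject H₀

reject H₀: yes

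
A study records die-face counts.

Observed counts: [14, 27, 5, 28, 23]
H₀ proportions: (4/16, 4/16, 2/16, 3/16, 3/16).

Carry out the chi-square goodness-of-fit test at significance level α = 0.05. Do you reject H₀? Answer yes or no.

reject H₀: yes

n = 97; E_i = n·p_i = [24.25, 24.25, 12.12, 18.19, 18.19]
χ² = (14−24.25)²/24.25 + (27−24.25)²/24.25 + (5−12.12)²/12.12 + (28−18.19)²/18.19 + (23−18.19)²/18.19 = 15.3986
df = 4
p-value (upper-tail) = 0.00394
At α=0.05: p < α → reject H₀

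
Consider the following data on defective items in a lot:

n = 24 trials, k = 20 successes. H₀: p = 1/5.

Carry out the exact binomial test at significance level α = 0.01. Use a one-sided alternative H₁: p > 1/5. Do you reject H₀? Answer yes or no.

reject H₀: yes

Exact binomial: n=24, k=20, p₀=1/5=0.2000
P(X≥20) from Σ C(n,i)·p₀^i·(1−p₀)^(n−i)
p-value (one-sided, H₁ greater) = 0.00000
At α=0.01: p < α → reject H₀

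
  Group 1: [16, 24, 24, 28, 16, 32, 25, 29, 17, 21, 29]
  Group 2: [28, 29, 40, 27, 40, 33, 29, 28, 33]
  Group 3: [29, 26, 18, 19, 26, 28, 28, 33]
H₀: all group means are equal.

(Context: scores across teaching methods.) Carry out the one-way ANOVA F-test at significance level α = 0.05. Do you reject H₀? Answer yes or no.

Group means [23.73, 31.89, 25.88], grand mean 26.964
SSB = Σnᵢ(x̄ᵢ−x̄)² = 343.019; SSW = ΣΣ(x−x̄ᵢ)² = 699.946
MSB = 343.019/2 = 171.5093; MSW = 699.946/25 = 27.9978
F = MSB/MSW = 6.1258
df = (2, 25)
p-value (upper-tail) = 0.00684
At α=0.05: p < α → reject H₀

reject H₀: yes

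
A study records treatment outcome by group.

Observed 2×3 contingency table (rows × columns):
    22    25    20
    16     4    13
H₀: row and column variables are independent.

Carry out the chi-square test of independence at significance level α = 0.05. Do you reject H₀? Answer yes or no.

reject H₀: yes

Row totals [67, 33], col totals [38, 29, 33], n=100
χ² = (22−25.46)²/25.46 + (25−19.43)²/19.43 + (20−22.11)²/22.11 + (16−12.54)²/12.54 + (4−9.57)²/9.57 + (13−10.89)²/10.89 = 6.8737
df = 2
p-value (upper-tail) = 0.03217
At α=0.05: p < α → reject H₀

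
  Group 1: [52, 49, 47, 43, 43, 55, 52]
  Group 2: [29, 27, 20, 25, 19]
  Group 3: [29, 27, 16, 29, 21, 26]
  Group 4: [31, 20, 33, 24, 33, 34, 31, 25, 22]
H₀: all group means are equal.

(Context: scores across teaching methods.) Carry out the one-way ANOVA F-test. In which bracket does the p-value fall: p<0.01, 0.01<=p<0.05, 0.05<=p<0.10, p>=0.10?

Group means [48.71, 24.00, 24.67, 28.11], grand mean 31.926
SSB = Σnᵢ(x̄ᵢ−x̄)² = 2734.201; SSW = ΣΣ(x−x̄ᵢ)² = 567.651
MSB = 2734.201/3 = 911.4004; MSW = 567.651/23 = 24.6805
F = MSB/MSW = 36.9280
df = (3, 23)
p-value (upper-tail) = 0.00000
→ bracket: p<0.01

p-value bracket: p<0.01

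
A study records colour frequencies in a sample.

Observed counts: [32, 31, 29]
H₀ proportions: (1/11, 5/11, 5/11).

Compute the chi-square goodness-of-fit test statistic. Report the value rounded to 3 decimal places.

n = 92; E_i = n·p_i = [8.36, 41.82, 41.82]
χ² = (32−8.36)²/8.36 + (31−41.82)²/41.82 + (29−41.82)²/41.82 = 73.5261
df = 2

test statistic = 73.526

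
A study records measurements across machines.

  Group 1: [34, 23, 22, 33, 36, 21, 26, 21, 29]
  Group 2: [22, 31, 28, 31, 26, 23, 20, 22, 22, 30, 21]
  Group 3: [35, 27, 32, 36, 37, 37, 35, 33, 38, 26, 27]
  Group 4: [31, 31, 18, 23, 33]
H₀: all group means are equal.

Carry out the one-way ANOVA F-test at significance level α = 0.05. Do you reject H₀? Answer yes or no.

reject H₀: yes

Group means [27.22, 25.09, 33.00, 27.20], grand mean 28.333
SSB = Σnᵢ(x̄ᵢ−x̄)² = 372.735; SSW = ΣΣ(x−x̄ᵢ)² = 823.265
MSB = 372.735/3 = 124.2451; MSW = 823.265/32 = 25.7270
F = MSB/MSW = 4.8294
df = (3, 32)
p-value (upper-tail) = 0.00695
At α=0.05: p < α → reject H₀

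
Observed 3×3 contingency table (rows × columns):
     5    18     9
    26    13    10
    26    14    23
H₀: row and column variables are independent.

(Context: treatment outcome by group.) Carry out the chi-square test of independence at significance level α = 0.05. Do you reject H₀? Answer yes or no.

Row totals [32, 49, 63], col totals [57, 45, 42], n=144
χ² = (5−12.67)²/12.67 + (18−10.00)²/10.00 + (9−9.33)²/9.33 + (26−19.40)²/19.40 + (13−15.31)²/15.31 + (10−14.29)²/14.29 + (26−24.94)²/24.94 + (14−19.69)²/19.69 + (23−18.38)²/18.38 = 17.7914
df = 4
p-value (upper-tail) = 0.00136
At α=0.05: p < α → reject H₀

reject H₀: yes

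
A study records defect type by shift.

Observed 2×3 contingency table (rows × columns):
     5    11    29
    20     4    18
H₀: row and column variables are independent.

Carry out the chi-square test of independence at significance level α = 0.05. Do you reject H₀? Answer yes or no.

Row totals [45, 42], col totals [25, 15, 47], n=87
χ² = (5−12.93)²/12.93 + (11−7.76)²/7.76 + (29−24.31)²/24.31 + (20−12.07)²/12.07 + (4−7.24)²/7.24 + (18−22.69)²/22.69 = 14.7552
df = 2
p-value (upper-tail) = 0.00063
At α=0.05: p < α → reject H₀

reject H₀: yes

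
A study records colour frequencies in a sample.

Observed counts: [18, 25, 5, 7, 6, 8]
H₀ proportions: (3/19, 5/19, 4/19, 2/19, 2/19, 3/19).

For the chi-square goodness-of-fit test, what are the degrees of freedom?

degrees of freedom = 5

df = k − 1 = 6 − 1 = 5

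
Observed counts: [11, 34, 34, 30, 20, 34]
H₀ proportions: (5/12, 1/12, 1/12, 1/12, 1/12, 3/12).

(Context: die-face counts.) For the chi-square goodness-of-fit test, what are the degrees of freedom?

df = k − 1 = 6 − 1 = 5

degrees of freedom = 5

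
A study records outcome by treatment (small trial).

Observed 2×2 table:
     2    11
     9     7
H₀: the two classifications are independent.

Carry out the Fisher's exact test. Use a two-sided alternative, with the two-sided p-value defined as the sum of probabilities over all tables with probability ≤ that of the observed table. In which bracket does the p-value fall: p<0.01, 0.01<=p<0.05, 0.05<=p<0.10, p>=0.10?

Margins: r₁=13, r₂=16, c₁=11, c₂=18, n=29
p_obs = C(13,2)·C(16,9)/C(29,11); sum pmf over tables with pmf ≤ p_obs
p-value (two-sided) = 0.05237
→ bracket: 0.05<=p<0.10

p-value bracket: 0.05<=p<0.10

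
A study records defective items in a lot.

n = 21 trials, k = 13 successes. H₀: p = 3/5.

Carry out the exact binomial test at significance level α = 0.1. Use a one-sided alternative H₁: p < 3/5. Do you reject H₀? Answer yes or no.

Exact binomial: n=21, k=13, p₀=3/5=0.6000
P(X≤13) from Σ C(n,i)·p₀^i·(1−p₀)^(n−i)
p-value (one-sided, H₁ less) = 0.65046
At α=0.1: p ≥ α → fail to reject H₀

reject H₀: no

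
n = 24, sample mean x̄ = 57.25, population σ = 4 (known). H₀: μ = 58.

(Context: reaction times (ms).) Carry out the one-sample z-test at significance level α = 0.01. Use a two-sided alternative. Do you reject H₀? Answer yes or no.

reject H₀: no

SE = σ/√n = 4/√24 = 0.8165
z = (x̄−μ₀)/SE = (57.25−58)/0.8165 = -0.9186
p-value (two-sided) = 0.35833
At α=0.01: p ≥ α → fail to reject H₀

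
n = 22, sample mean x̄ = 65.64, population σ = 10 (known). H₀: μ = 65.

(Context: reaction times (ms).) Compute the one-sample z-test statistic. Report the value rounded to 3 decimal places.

SE = σ/√n = 10/√22 = 2.1320
z = (x̄−μ₀)/SE = (65.64−65)/2.1320 = 0.3002

test statistic = 0.300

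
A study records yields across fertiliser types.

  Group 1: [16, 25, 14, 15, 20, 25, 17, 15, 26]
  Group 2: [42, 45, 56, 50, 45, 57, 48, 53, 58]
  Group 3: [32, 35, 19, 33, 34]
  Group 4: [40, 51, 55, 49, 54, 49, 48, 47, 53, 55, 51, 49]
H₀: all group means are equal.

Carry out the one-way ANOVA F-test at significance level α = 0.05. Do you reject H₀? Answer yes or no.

reject H₀: yes

Group means [19.22, 50.44, 30.60, 50.08], grand mean 39.457
SSB = Σnᵢ(x̄ᵢ−x̄)² = 6518.791; SSW = ΣΣ(x−x̄ᵢ)² = 831.894
MSB = 6518.791/3 = 2172.9304; MSW = 831.894/31 = 26.8353
F = MSB/MSW = 80.9728
df = (3, 31)
p-value (upper-tail) = 0.00000
At α=0.05: p < α → reject H₀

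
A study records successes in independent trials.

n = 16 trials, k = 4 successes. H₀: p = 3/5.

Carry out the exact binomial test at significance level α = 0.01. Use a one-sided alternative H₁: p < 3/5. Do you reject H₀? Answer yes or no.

reject H₀: yes

Exact binomial: n=16, k=4, p₀=3/5=0.6000
P(X≤4) from Σ C(n,i)·p₀^i·(1−p₀)^(n−i)
p-value (one-sided, H₁ less) = 0.00490
At α=0.01: p < α → reject H₀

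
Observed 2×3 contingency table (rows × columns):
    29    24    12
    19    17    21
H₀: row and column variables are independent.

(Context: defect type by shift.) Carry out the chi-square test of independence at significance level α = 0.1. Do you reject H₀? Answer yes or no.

Row totals [65, 57], col totals [48, 41, 33], n=122
χ² = (29−25.57)²/25.57 + (24−21.84)²/21.84 + (12−17.58)²/17.58 + (19−22.43)²/22.43 + (17−19.16)²/19.16 + (21−15.42)²/15.42 = 5.2309
df = 2
p-value (upper-tail) = 0.07313
At α=0.1: p < α → reject H₀

reject H₀: yes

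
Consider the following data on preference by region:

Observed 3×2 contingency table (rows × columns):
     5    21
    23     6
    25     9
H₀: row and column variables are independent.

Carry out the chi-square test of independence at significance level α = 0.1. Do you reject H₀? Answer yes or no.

reject H₀: yes

Row totals [26, 29, 34], col totals [53, 36], n=89
χ² = (5−15.48)²/15.48 + (21−10.52)²/10.52 + (23−17.27)²/17.27 + (6−11.73)²/11.73 + (25−20.25)²/20.25 + (9−13.75)²/13.75 = 25.0063
df = 2
p-value (upper-tail) = 0.00000
At α=0.1: p < α → reject H₀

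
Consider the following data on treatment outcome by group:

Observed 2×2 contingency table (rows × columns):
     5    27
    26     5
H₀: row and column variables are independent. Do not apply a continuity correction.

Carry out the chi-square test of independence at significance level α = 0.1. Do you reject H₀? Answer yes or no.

Row totals [32, 31], col totals [31, 32], n=63
χ² = (5−15.75)²/15.75 + (27−16.25)²/16.25 + (26−15.25)²/15.25 + (5−15.75)²/15.75 = 29.3423
df = 1
p-value (upper-tail) = 0.00000
At α=0.1: p < α → reject H₀

reject H₀: yes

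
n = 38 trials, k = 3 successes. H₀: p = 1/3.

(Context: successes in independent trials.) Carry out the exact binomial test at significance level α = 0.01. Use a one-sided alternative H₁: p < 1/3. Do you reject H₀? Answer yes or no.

Exact binomial: n=38, k=3, p₀=1/3=0.3333
P(X≤3) from Σ C(n,i)·p₀^i·(1−p₀)^(n−i)
p-value (one-sided, H₁ less) = 0.00025
At α=0.01: p < α → reject H₀

reject H₀: yes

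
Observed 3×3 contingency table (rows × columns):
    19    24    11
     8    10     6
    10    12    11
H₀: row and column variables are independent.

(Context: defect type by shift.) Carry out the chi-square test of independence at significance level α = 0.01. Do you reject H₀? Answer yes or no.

Row totals [54, 24, 33], col totals [37, 46, 28], n=111
χ² = (19−18.00)²/18.00 + (24−22.38)²/22.38 + (11−13.62)²/13.62 + (8−8.00)²/8.00 + (10−9.95)²/9.95 + (6−6.05)²/6.05 + (10−11.00)²/11.00 + (12−13.68)²/13.68 + (11−8.32)²/8.32 = 1.8347
df = 4
p-value (upper-tail) = 0.76613
At α=0.01: p ≥ α → fail to reject H₀

reject H₀: no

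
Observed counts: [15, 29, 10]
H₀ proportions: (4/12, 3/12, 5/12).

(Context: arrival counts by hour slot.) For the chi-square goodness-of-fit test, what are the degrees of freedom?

df = k − 1 = 3 − 1 = 2

degrees of freedom = 2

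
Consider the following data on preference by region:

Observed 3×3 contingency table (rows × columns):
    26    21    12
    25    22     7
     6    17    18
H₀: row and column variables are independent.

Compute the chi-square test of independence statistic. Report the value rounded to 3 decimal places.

test statistic = 17.706

Row totals [59, 54, 41], col totals [57, 60, 37], n=154
χ² = (26−21.84)²/21.84 + (21−22.99)²/22.99 + (12−14.18)²/14.18 + (25−19.99)²/19.99 + (22−21.04)²/21.04 + (7−12.97)²/12.97 + (6−15.18)²/15.18 + (17−15.97)²/15.97 + (18−9.85)²/9.85 = 17.7063
df = 4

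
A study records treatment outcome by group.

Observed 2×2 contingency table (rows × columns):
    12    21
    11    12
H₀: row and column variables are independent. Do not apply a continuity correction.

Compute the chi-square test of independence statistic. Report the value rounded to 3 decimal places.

test statistic = 0.736

Row totals [33, 23], col totals [23, 33], n=56
χ² = (12−13.55)²/13.55 + (21−19.45)²/19.45 + (11−9.45)²/9.45 + (12−13.55)²/13.55 = 0.7358
df = 1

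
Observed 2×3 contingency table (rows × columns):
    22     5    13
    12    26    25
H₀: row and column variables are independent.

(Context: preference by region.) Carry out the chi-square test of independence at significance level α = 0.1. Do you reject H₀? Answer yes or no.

Row totals [40, 63], col totals [34, 31, 38], n=103
χ² = (22−13.20)²/13.20 + (5−12.04)²/12.04 + (13−14.76)²/14.76 + (12−20.80)²/20.80 + (26−18.96)²/18.96 + (25−23.24)²/23.24 = 16.6508
df = 2
p-value (upper-tail) = 0.00024
At α=0.1: p < α → reject H₀

reject H₀: yes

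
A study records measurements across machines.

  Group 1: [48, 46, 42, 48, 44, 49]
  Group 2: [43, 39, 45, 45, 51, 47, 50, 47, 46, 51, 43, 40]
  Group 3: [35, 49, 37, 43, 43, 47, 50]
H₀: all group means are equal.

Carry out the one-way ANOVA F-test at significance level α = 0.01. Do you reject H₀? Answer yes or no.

reject H₀: no

Group means [46.17, 45.58, 43.43], grand mean 45.120
SSB = Σnᵢ(x̄ᵢ−x̄)² = 29.176; SSW = ΣΣ(x−x̄ᵢ)² = 407.464
MSB = 29.176/2 = 14.5879; MSW = 407.464/22 = 18.5211
F = MSB/MSW = 0.7876
df = (2, 22)
p-value (upper-tail) = 0.46733
At α=0.01: p ≥ α → fail to reject H₀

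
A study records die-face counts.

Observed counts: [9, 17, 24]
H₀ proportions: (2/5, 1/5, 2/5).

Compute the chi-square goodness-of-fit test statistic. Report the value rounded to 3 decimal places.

test statistic = 11.750

n = 50; E_i = n·p_i = [20.00, 10.00, 20.00]
χ² = (9−20.00)²/20.00 + (17−10.00)²/10.00 + (24−20.00)²/20.00 = 11.7500
df = 2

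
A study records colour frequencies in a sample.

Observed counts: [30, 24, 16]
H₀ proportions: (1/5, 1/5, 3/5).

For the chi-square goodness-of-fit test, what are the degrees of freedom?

df = k − 1 = 3 − 1 = 2

degrees of freedom = 2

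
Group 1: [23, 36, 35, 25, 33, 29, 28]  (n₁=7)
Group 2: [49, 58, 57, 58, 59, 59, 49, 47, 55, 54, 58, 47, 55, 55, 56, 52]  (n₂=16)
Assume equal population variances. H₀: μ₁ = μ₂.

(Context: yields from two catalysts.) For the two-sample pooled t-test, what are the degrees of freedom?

df = n₁ + n₂ − 2 = 7 + 16 − 2 = 21

degrees of freedom = 21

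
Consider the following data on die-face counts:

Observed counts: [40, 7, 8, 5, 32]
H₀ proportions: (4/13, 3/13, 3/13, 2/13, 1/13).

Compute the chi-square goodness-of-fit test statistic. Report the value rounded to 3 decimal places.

test statistic = 116.306

n = 92; E_i = n·p_i = [28.31, 21.23, 21.23, 14.15, 7.08]
χ² = (40−28.31)²/28.31 + (7−21.23)²/21.23 + (8−21.23)²/21.23 + (5−14.15)²/14.15 + (32−7.08)²/7.08 = 116.3062
df = 4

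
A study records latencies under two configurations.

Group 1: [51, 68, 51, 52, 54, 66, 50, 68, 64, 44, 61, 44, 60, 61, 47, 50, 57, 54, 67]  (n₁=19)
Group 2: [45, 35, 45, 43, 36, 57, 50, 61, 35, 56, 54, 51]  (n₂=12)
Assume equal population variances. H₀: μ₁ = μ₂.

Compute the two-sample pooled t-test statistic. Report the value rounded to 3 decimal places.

x̄₁=56.263, s₁=8.006, n₁=19
x̄₂=47.333, s₂=8.958, n₂=12
s_p² = [18·8.006² + 11·8.958²]/29 = 70.2190
SE = √(s_p²·(1/19+1/12)) = 3.0899
t = (56.263−47.333)/3.0899 = 2.8900
df = 29

test statistic = 2.890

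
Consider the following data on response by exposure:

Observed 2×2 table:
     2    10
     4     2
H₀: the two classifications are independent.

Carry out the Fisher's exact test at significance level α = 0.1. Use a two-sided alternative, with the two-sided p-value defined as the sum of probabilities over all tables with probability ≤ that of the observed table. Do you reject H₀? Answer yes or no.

reject H₀: no

Margins: r₁=12, r₂=6, c₁=6, c₂=12, n=18
p_obs = C(12,2)·C(6,4)/C(18,6); sum pmf over tables with pmf ≤ p_obs
p-value (two-sided) = 0.10704
At α=0.1: p ≥ α → fail to reject H₀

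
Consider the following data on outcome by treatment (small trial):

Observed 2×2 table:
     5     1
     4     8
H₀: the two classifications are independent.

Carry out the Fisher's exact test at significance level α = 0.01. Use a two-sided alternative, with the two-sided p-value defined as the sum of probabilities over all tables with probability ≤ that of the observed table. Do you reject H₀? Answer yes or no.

Margins: r₁=6, r₂=12, c₁=9, c₂=9, n=18
p_obs = C(6,5)·C(12,4)/C(18,9); sum pmf over tables with pmf ≤ p_obs
p-value (two-sided) = 0.13122
At α=0.01: p ≥ α → fail to reject H₀

reject H₀: no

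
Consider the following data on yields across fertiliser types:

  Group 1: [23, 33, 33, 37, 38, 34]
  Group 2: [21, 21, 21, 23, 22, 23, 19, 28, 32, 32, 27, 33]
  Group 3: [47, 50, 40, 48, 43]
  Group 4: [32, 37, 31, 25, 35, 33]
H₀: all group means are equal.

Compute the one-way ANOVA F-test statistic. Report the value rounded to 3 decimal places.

Group means [33.00, 25.17, 45.60, 32.17], grand mean 31.759
SSB = Σnᵢ(x̄ᵢ−x̄)² = 1489.610; SSW = ΣΣ(x−x̄ᵢ)² = 567.700
MSB = 1489.610/3 = 496.5368; MSW = 567.700/25 = 22.7080
F = MSB/MSW = 21.8662
df = (3, 25)

test statistic = 21.866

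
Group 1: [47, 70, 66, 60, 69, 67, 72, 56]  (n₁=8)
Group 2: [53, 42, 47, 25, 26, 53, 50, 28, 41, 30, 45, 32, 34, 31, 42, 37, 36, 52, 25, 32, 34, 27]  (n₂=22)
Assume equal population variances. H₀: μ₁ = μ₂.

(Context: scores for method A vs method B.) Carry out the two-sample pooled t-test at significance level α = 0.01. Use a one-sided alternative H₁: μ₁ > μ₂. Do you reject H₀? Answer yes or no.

reject H₀: yes

x̄₁=63.375, s₁=8.484, n₁=8
x̄₂=37.364, s₂=9.454, n₂=22
s_p² = [7·8.484² + 21·9.454²]/28 = 85.0345
SE = √(s_p²·(1/8+1/22)) = 3.8072
t = (63.375−37.364)/3.8072 = 6.8322
df = 28
p-value (one-sided, H₁ greater) = 0.00000
At α=0.01: p < α → reject H₀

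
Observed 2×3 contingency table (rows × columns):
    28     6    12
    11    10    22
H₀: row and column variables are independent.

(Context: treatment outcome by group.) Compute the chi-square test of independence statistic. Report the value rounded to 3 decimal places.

Row totals [46, 43], col totals [39, 16, 34], n=89
χ² = (28−20.16)²/20.16 + (6−8.27)²/8.27 + (12−17.57)²/17.57 + (11−18.84)²/18.84 + (10−7.73)²/7.73 + (22−16.43)²/16.43 = 11.2631
df = 2

test statistic = 11.263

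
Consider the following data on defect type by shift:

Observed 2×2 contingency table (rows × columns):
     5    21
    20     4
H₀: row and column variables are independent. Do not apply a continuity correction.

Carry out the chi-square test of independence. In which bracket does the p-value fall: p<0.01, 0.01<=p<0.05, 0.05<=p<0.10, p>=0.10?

p-value bracket: p<0.01

Row totals [26, 24], col totals [25, 25], n=50
χ² = (5−13.00)²/13.00 + (21−13.00)²/13.00 + (20−12.00)²/12.00 + (4−12.00)²/12.00 = 20.5128
df = 1
p-value (upper-tail) = 0.00001
→ bracket: p<0.01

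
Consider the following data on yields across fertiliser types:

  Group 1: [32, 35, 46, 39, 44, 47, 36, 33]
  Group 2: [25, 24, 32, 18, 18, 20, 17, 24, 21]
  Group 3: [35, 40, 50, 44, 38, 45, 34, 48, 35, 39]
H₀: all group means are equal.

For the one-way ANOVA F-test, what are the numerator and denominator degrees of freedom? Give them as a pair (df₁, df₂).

degrees of freedom = [2, 24]

k = 3 groups, N = 27 total
df = (k−1, N−k) = (3−1, 27−3) = (2, 24)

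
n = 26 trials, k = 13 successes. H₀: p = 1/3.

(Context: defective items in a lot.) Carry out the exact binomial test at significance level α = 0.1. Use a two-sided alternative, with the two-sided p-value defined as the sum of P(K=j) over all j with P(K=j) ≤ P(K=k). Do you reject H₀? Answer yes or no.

Exact binomial: n=26, k=13, p₀=1/3=0.3333
P(X=j) = C(n,j)·p₀^j·(1−p₀)^(n−j); p = Σ P(X=j) over j with P(X=j) ≤ P(X=13)
p-value (two-sided) = 0.09404
At α=0.1: p < α → reject H₀

reject H₀: yes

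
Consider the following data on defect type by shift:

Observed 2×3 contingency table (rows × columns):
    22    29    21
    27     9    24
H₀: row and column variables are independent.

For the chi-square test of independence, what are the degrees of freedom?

degrees of freedom = 2

df = (r−1)(c−1) = (2−1)·(3−1) = 2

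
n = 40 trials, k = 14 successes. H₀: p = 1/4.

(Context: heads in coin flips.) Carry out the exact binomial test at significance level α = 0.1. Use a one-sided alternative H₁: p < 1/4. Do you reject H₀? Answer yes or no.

reject H₀: no

Exact binomial: n=40, k=14, p₀=1/4=0.2500
P(X≤14) from Σ C(n,i)·p₀^i·(1−p₀)^(n−i)
p-value (one-sided, H₁ less) = 0.94556
At α=0.1: p ≥ α → fail to reject H₀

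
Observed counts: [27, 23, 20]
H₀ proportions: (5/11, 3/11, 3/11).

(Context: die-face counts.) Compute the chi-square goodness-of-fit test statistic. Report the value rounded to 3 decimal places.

test statistic = 1.573

n = 70; E_i = n·p_i = [31.82, 19.09, 19.09]
χ² = (27−31.82)²/31.82 + (23−19.09)²/19.09 + (20−19.09)²/19.09 = 1.5733
df = 2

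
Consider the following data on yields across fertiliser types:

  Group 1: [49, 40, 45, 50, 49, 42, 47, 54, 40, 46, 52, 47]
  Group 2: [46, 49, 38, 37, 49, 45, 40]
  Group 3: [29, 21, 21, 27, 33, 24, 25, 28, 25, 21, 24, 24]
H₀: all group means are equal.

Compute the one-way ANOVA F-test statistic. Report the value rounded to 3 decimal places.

test statistic = 84.100

Group means [46.75, 43.43, 25.17], grand mean 37.645
SSB = Σnᵢ(x̄ᵢ−x̄)² = 3097.466; SSW = ΣΣ(x−x̄ᵢ)² = 515.631
MSB = 3097.466/2 = 1548.7329; MSW = 515.631/28 = 18.4154
F = MSB/MSW = 84.0999
df = (2, 28)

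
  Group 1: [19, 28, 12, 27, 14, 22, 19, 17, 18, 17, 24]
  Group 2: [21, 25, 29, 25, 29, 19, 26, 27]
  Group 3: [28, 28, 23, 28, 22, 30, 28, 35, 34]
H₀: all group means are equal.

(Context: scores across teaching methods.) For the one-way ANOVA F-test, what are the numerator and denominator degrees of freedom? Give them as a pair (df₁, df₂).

k = 3 groups, N = 28 total
df = (k−1, N−k) = (3−1, 28−3) = (2, 25)

degrees of freedom = [2, 25]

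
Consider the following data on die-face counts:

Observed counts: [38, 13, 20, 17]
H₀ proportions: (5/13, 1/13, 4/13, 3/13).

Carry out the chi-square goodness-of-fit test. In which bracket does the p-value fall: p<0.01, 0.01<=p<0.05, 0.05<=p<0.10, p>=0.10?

p-value bracket: 0.01<=p<0.05

n = 88; E_i = n·p_i = [33.85, 6.77, 27.08, 20.31]
χ² = (38−33.85)²/33.85 + (13−6.77)²/6.77 + (20−27.08)²/27.08 + (17−20.31)²/20.31 = 8.6333
df = 3
p-value (upper-tail) = 0.03458
→ bracket: 0.01<=p<0.05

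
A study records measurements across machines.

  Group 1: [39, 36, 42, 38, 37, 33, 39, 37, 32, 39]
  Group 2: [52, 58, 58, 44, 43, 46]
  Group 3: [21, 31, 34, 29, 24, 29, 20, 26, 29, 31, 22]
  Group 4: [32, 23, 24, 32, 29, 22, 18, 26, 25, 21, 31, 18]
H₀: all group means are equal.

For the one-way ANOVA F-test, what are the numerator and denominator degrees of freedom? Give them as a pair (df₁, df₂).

k = 4 groups, N = 39 total
df = (k−1, N−k) = (4−1, 39−4) = (3, 35)

degrees of freedom = [3, 35]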